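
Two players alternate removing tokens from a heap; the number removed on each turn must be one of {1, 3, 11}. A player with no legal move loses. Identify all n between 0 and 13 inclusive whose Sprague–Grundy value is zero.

0, 2, 4, 6, 8, 10, 12

n :  0  1  2  3  4  5  6  7  8  9 10 11 12 13
G :  0  1  0  1  0  1  0  1  0  1  0  1  0  1
P-positions are exactly the n with G(n) = 0.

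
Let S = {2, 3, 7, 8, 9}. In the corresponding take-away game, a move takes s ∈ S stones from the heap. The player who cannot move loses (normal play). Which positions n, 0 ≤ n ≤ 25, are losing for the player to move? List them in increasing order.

G(0) = 0
G(1) = mex{} = 0
G(2) = mex{0} = 1
G(3) = mex{0,0} = 1
G(4) = mex{1,0} = 2
G(5) = mex{1,1} = 0
G(6) = mex{2,1} = 0
G(7) = mex{0,2,0} = 1
G(8) = mex{0,0,0,0} = 1
G(9) = mex{1,0,1,0,0} = 2
G(10) = mex{1,1,1,1,0} = 2
G(11) = mex{2,1,2,1,1} = 0
G(12) = mex{2,2,0,2,1} = 3
G(13) = mex{0,2,0,0,2} = 1
G(14) = mex{3,0,1,0,0} = 2
G(15) = mex{1,3,1,1,0} = 2
G(16) = mex{2,1,2,1,1} = 0
G(17) = mex{2,2,2,2,1} = 0
G(18) = mex{0,2,0,2,2} = 1
G(19) = mex{0,0,3,0,2} = 1
G(20) = mex{1,0,1,3,0} = 2
G(21) = mex{1,1,2,1,3} = 0
G(22) = mex{2,1,2,2,1} = 0
G(23) = mex{0,2,0,2,2} = 1
G(24) = mex{0,0,0,0,2} = 1
G(25) = mex{1,0,1,0,0} = 2
P-positions are exactly the n with G(n) = 0.

0, 1, 5, 6, 11, 16, 17, 21, 22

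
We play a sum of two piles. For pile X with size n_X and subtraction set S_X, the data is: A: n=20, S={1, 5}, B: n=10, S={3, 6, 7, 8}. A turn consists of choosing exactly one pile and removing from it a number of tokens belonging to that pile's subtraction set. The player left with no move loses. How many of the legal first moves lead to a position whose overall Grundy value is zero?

1

Pile A, S = {1, 5}:
n :  0  1  2  3  4  5  6  7  8  9 10 11 12 13 14 15 16 17 18 19 20
G :  0  1  0  1  0  1  0  1  0  1  0  1  0  1  0  1  0  1  0  1  0
G_A(20) = 0.
Pile B, S = {3, 6, 7, 8}:
n :  0  1  2  3  4  5  6  7  8  9 10
G :  0  0  0  1  1  1  2  2  2  3  3
G_B(10) = 3.
Combined Grundy value = 0 ⊕ 3 = 3.
A winning move leaves total XOR = 0, i.e. changes one component's Grundy value g to g ⊕ X where X is the current total.
Pile A: need g' = 0⊕3 = 3. Options: 20−1→G=1, 20−5→G=1. Hits: 0.
Pile B: need g' = 3⊕3 = 0. Options: 10−3→G=2, 10−6→G=1, 10−7→G=1, 10−8→G=0. Hits: 1.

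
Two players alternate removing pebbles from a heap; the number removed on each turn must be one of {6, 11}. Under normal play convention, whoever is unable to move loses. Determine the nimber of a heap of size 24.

1

n :  0  1  2  3  4  5  6  7  8  9 10 11 12 13 14 15 16 17 18 19 20 21 22 23 24
G :  0  0  0  0  0  0  1  1  1  1  1  1  2  2  2  2  2  0  0  0  0  0  0  1  1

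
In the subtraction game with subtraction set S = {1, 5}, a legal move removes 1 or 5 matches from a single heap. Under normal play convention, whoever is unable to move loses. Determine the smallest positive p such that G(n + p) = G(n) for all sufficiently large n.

n :  0  1  2  3  4  5  6  7  8  9 10 11 12 13 14
G :  0  1  0  1  0  1  0  1  0  1  0  1  0  1  0
G(n+2) = G(n) holds for n = 0,…,4 (a full window of length max(S) = 5), so the sequence is purely periodic with period 2.

2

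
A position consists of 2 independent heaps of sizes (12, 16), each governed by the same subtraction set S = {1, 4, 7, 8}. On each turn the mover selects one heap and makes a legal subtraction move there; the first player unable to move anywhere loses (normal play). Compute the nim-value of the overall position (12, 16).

1

All heaps use S = {1, 4, 7, 8}:
G(0) = 0
G(1) = mex{0} = 1
G(2) = mex{1} = 0
G(3) = mex{0} = 1
G(4) = mex{1,0} = 2
G(5) = mex{2,1} = 0
G(6) = mex{0,0} = 1
G(7) = mex{1,1,0} = 2
G(8) = mex{2,2,1,0} = 3
G(9) = mex{3,0,0,1} = 2
G(10) = mex{2,1,1,0} = 3
G(11) = mex{3,2,2,1} = 0
G(12) = mex{0,3,0,2} = 1
G(13) = mex{1,2,1,0} = 3
G(14) = mex{3,3,2,1} = 0
G(15) = mex{0,0,3,2} = 1
G(16) = mex{1,1,2,3} = 0
Heap A: G(12) = 1.
Heap B: G(16) = 0.
Combined Grundy value = 1 ⊕ 0 = 1.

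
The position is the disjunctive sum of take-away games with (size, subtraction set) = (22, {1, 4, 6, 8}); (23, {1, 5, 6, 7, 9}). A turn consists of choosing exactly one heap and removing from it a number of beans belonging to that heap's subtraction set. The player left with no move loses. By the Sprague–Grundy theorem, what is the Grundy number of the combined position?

Heap A, S = {1, 4, 6, 8}:
G(0) = 0
G(1) = mex{0} = 1
G(2) = mex{1} = 0
G(3) = mex{0} = 1
G(4) = mex{1,0} = 2
G(5) = mex{2,1} = 0
G(6) = mex{0,0,0} = 1
G(7) = mex{1,1,1} = 0
G(8) = mex{0,2,0,0} = 1
G(9) = mex{1,0,1,1} = 2
G(10) = mex{2,1,2,0} = 3
G(11) = mex{3,0,0,1} = 2
G(12) = mex{2,1,1,2} = 0
G(13) = mex{0,2,0,0} = 1
G(14) = mex{1,3,1,1} = 0
G(15) = mex{0,2,2,0} = 1
G(16) = mex{1,0,3,1} = 2
G(17) = mex{2,1,2,2} = 0
G(18) = mex{0,0,0,3} = 1
G(19) = mex{1,1,1,2} = 0
G(20) = mex{0,2,0,0} = 1
G(21) = mex{1,0,1,1} = 2
G(22) = mex{2,1,2,0} = 3
G_A(22) = 3.
Heap B, S = {1, 5, 6, 7, 9}:
n :  0  1  2  3  4  5  6  7  8  9 10 11 12 13 14 15 16 17 18 19 20 21 22 23
G :  0  1  0  1  0  1  2  3  2  3  2  3  0  1  0  1  0  1  2  3  2  3  2  3
G_B(23) = 3.
Combined Grundy value = 3 ⊕ 3 = 0.

0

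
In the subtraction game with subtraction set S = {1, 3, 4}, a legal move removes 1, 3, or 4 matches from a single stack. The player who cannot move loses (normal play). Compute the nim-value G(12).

n :  0  1  2  3  4  5  6  7  8  9 10 11 12
G :  0  1  0  1  2  3  2  0  1  0  1  2  3

3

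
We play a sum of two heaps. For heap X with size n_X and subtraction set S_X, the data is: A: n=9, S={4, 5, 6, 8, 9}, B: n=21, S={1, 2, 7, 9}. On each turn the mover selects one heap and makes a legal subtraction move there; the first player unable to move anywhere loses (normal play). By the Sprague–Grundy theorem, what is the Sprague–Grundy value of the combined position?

6

Heap A, S = {4, 5, 6, 8, 9}:
G(0) = 0
G(1) = mex{} = 0
G(2) = mex{} = 0
G(3) = mex{} = 0
G(4) = mex{0} = 1
G(5) = mex{0,0} = 1
G(6) = mex{0,0,0} = 1
G(7) = mex{0,0,0} = 1
G(8) = mex{1,0,0,0} = 2
G(9) = mex{1,1,0,0,0} = 2
G_A(9) = 2.
Heap B, S = {1, 2, 7, 9}:
n :  0  1  2  3  4  5  6  7  8  9 10 11 12 13 14 15 16 17 18 19 20 21
G :  0  1  2  0  1  2  0  1  2  3  4  0  1  2  0  1  2  0  1  2  3  4
G_B(21) = 4.
Combined Grundy value = 2 ⊕ 4 = 6.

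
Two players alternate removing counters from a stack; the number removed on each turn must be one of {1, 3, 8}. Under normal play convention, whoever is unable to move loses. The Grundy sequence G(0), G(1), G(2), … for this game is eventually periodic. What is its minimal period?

11

G(0) = 0
G(1) = mex{0} = 1
G(2) = mex{1} = 0
G(3) = mex{0,0} = 1
G(4) = mex{1,1} = 0
G(5) = mex{0,0} = 1
G(6) = mex{1,1} = 0
G(7) = mex{0,0} = 1
G(8) = mex{1,1,0} = 2
G(9) = mex{2,0,1} = 3
G(10) = mex{3,1,0} = 2
G(11) = mex{2,2,1} = 0
G(12) = mex{0,3,0} = 1
G(13) = mex{1,2,1} = 0
G(14) = mex{0,0,0} = 1
G(15) = mex{1,1,1} = 0
G(16) = mex{0,0,2} = 1
G(17) = mex{1,1,3} = 0
G(18) = mex{0,0,2} = 1
G(19) = mex{1,1,0} = 2
G(20) = mex{2,0,1} = 3
G(21) = mex{3,1,0} = 2
G(22) = mex{2,2,1} = 0
G(23) = mex{0,3,0} = 1
G(n+11) = G(n) holds for n = 0,…,7 (a full window of length max(S) = 8), so the sequence is purely periodic with period 11.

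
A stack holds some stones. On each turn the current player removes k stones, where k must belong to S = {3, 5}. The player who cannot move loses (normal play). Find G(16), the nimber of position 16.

n :  0  1  2  3  4  5  6  7  8  9 10 11 12 13 14 15 16
G :  0  0  0  1  1  1  2  2  0  0  0  1  1  1  2  2  0

0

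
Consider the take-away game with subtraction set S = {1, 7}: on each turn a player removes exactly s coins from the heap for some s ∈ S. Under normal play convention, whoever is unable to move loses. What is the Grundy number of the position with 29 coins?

n :  0  1  2  3  4  5  6  7  8  9 10 11 12 13 14 15 16 17 18 19 20 21 22 23 24 25 26 27 28 29
G :  0  1  0  1  0  1  0  1  0  1  0  1  0  1  0  1  0  1  0  1  0  1  0  1  0  1  0  1  0  1

1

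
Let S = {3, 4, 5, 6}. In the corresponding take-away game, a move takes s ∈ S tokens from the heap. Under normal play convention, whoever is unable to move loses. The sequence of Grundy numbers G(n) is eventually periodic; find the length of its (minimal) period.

9

n :  0  1  2  3  4  5  6  7  8  9 10 11 12 13 14 15 16 17 18 19
G :  0  0  0  1  1  1  2  2  2  0  0  0  1  1  1  2  2  2  0  0
G(n+9) = G(n) holds for n = 0,…,5 (a full window of length max(S) = 6), so the sequence is purely periodic with period 9.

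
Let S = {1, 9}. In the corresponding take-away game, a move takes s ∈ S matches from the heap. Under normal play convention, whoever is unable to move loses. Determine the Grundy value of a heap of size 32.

n :  0  1  2  3  4  5  6  7  8  9 10 11 12 13 14 15 16 17 18 19 20 21 22 23 24 25 26 27 28 29 30 31 32
G :  0  1  0  1  0  1  0  1  0  1  0  1  0  1  0  1  0  1  0  1  0  1  0  1  0  1  0  1  0  1  0  1  0

0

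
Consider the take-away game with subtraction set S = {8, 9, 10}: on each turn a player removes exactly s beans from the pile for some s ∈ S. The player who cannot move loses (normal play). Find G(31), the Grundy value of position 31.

n :  0  1  2  3  4  5  6  7  8  9 10 11 12 13 14 15 16 17 18 19 20 21 22 23 24 25 26 27 28 29 30 31
G :  0  0  0  0  0  0  0  0  1  1  1  1  1  1  1  1  2  2  0  0  0  0  0  0  0  0  1  1  1  1  1  1

1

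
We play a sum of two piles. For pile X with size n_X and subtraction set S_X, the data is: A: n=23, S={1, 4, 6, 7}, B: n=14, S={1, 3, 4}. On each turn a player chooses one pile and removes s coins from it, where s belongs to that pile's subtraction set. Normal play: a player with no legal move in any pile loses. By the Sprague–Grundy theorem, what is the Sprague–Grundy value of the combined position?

Pile A, S = {1, 4, 6, 7}:
n :  0  1  2  3  4  5  6  7  8  9 10 11 12 13 14 15 16 17 18 19 20 21 22 23
G :  0  1  0  1  2  0  1  2  3  2  0  1  2  0  1  0  1  2  0  1  2  3  2  0
G_A(23) = 0.
Pile B, S = {1, 3, 4}:
G(0) = 0
G(1) = mex{0} = 1
G(2) = mex{1} = 0
G(3) = mex{0,0} = 1
G(4) = mex{1,1,0} = 2
G(5) = mex{2,0,1} = 3
G(6) = mex{3,1,0} = 2
G(7) = mex{2,2,1} = 0
G(8) = mex{0,3,2} = 1
G(9) = mex{1,2,3} = 0
G(10) = mex{0,0,2} = 1
G(11) = mex{1,1,0} = 2
G(12) = mex{2,0,1} = 3
G(13) = mex{3,1,0} = 2
G(14) = mex{2,2,1} = 0
G_B(14) = 0.
Combined Grundy value = 0 ⊕ 0 = 0.

0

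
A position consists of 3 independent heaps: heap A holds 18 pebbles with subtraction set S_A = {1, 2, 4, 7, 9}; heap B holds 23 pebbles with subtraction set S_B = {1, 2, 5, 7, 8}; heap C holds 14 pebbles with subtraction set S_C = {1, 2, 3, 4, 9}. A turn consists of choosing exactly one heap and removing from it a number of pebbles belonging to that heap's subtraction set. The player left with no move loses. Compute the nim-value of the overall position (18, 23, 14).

7

Heap A, S = {1, 2, 4, 7, 9}:
G(0) = 0
G(1) = mex{0} = 1
G(2) = mex{1,0} = 2
G(3) = mex{2,1} = 0
G(4) = mex{0,2,0} = 1
G(5) = mex{1,0,1} = 2
G(6) = mex{2,1,2} = 0
G(7) = mex{0,2,0,0} = 1
G(8) = mex{1,0,1,1} = 2
G(9) = mex{2,1,2,2,0} = 3
G(10) = mex{3,2,0,0,1} = 4
G(11) = mex{4,3,1,1,2} = 0
G(12) = mex{0,4,2,2,0} = 1
G(13) = mex{1,0,3,0,1} = 2
G(14) = mex{2,1,4,1,2} = 0
G(15) = mex{0,2,0,2,0} = 1
G(16) = mex{1,0,1,3,1} = 2
G(17) = mex{2,1,2,4,2} = 0
G(18) = mex{0,2,0,0,3} = 1
G_A(18) = 1.
Heap B, S = {1, 2, 5, 7, 8}:
G(0) = 0
G(1) = mex{0} = 1
G(2) = mex{1,0} = 2
G(3) = mex{2,1} = 0
G(4) = mex{0,2} = 1
G(5) = mex{1,0,0} = 2
G(6) = mex{2,1,1} = 0
G(7) = mex{0,2,2,0} = 1
G(8) = mex{1,0,0,1,0} = 2
G(9) = mex{2,1,1,2,1} = 0
G(10) = mex{0,2,2,0,2} = 1
G(11) = mex{1,0,0,1,0} = 2
G(12) = mex{2,1,1,2,1} = 0
G(13) = mex{0,2,2,0,2} = 1
G(14) = mex{1,0,0,1,0} = 2
G(15) = mex{2,1,1,2,1} = 0
G(16) = mex{0,2,2,0,2} = 1
G(17) = mex{1,0,0,1,0} = 2
G(18) = mex{2,1,1,2,1} = 0
G(19) = mex{0,2,2,0,2} = 1
G(20) = mex{1,0,0,1,0} = 2
G(21) = mex{2,1,1,2,1} = 0
G(22) = mex{0,2,2,0,2} = 1
G(23) = mex{1,0,0,1,0} = 2
G_B(23) = 2.
Heap C, S = {1, 2, 3, 4, 9}:
n :  0  1  2  3  4  5  6  7  8  9 10 11 12 13 14
G :  0  1  2  3  4  0  1  2  3  4  0  1  2  3  4
G_C(14) = 4.
Combined Grundy value = 1 ⊕ 2 ⊕ 4 = 7.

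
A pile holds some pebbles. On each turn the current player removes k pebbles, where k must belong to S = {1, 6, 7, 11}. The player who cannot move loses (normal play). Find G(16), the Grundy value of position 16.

0

G(0) = 0
G(1) = mex{0} = 1
G(2) = mex{1} = 0
G(3) = mex{0} = 1
G(4) = mex{1} = 0
G(5) = mex{0} = 1
G(6) = mex{1,0} = 2
G(7) = mex{2,1,0} = 3
G(8) = mex{3,0,1} = 2
G(9) = mex{2,1,0} = 3
G(10) = mex{3,0,1} = 2
G(11) = mex{2,1,0,0} = 3
G(12) = mex{3,2,1,1} = 0
G(13) = mex{0,3,2,0} = 1
G(14) = mex{1,2,3,1} = 0
G(15) = mex{0,3,2,0} = 1
G(16) = mex{1,2,3,1} = 0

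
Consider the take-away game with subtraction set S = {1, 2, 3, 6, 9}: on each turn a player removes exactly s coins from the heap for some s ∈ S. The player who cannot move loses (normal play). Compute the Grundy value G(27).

G(0) = 0
G(1) = mex{0} = 1
G(2) = mex{1,0} = 2
G(3) = mex{2,1,0} = 3
G(4) = mex{3,2,1} = 0
G(5) = mex{0,3,2} = 1
G(6) = mex{1,0,3,0} = 2
G(7) = mex{2,1,0,1} = 3
G(8) = mex{3,2,1,2} = 0
G(9) = mex{0,3,2,3,0} = 1
G(10) = mex{1,0,3,0,1} = 2
G(11) = mex{2,1,0,1,2} = 3
G(12) = mex{3,2,1,2,3} = 0
G(13) = mex{0,3,2,3,0} = 1
G(14) = mex{1,0,3,0,1} = 2
G(15) = mex{2,1,0,1,2} = 3
G(16) = mex{3,2,1,2,3} = 0
G(17) = mex{0,3,2,3,0} = 1
G(18) = mex{1,0,3,0,1} = 2
G(19) = mex{2,1,0,1,2} = 3
G(20) = mex{3,2,1,2,3} = 0
G(21) = mex{0,3,2,3,0} = 1
G(22) = mex{1,0,3,0,1} = 2
G(23) = mex{2,1,0,1,2} = 3
G(24) = mex{3,2,1,2,3} = 0
G(25) = mex{0,3,2,3,0} = 1
G(26) = mex{1,0,3,0,1} = 2
G(27) = mex{2,1,0,1,2} = 3

3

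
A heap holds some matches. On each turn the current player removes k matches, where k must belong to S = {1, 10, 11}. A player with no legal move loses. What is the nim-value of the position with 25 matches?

n :  0  1  2  3  4  5  6  7  8  9 10 11 12 13 14 15 16 17 18 19 20 21 22 23 24 25
G :  0  1  0  1  0  1  0  1  0  1  2  3  2  3  2  3  2  3  2  3  0  1  0  1  0  1

1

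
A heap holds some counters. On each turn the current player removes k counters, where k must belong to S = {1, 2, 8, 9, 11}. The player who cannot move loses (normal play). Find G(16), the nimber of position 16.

0

n :  0  1  2  3  4  5  6  7  8  9 10 11 12 13 14 15 16
G :  0  1  2  0  1  2  0  1  2  3  0  1  2  0  1  2  0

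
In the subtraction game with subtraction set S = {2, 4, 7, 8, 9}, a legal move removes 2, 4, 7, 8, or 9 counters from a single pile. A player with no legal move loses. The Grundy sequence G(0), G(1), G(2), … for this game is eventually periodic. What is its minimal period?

n :  0  1  2  3  4  5  6  7  8  9 10 11 12 13 14 15 16 17 18 19 20 21 22 23
G :  0  0  1  1  2  2  0  3  1  4  2  0  0  1  1  2  2  0  3  1  4  2  0  0
G(n+11) = G(n) holds for n = 0,…,8 (a full window of length max(S) = 9), so the sequence is purely periodic with period 11.

11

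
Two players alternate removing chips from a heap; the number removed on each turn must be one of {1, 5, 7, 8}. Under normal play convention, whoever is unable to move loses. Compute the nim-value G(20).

G(0) = 0
G(1) = mex{0} = 1
G(2) = mex{1} = 0
G(3) = mex{0} = 1
G(4) = mex{1} = 0
G(5) = mex{0,0} = 1
G(6) = mex{1,1} = 0
G(7) = mex{0,0,0} = 1
G(8) = mex{1,1,1,0} = 2
G(9) = mex{2,0,0,1} = 3
G(10) = mex{3,1,1,0} = 2
G(11) = mex{2,0,0,1} = 3
G(12) = mex{3,1,1,0} = 2
G(13) = mex{2,2,0,1} = 3
G(14) = mex{3,3,1,0} = 2
G(15) = mex{2,2,2,1} = 0
G(16) = mex{0,3,3,2} = 1
G(17) = mex{1,2,2,3} = 0
G(18) = mex{0,3,3,2} = 1
G(19) = mex{1,2,2,3} = 0
G(20) = mex{0,0,3,2} = 1

1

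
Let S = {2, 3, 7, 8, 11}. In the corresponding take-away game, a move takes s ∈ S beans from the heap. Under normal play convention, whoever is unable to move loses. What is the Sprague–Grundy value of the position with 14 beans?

G(0) = 0
G(1) = mex{} = 0
G(2) = mex{0} = 1
G(3) = mex{0,0} = 1
G(4) = mex{1,0} = 2
G(5) = mex{1,1} = 0
G(6) = mex{2,1} = 0
G(7) = mex{0,2,0} = 1
G(8) = mex{0,0,0,0} = 1
G(9) = mex{1,0,1,0} = 2
G(10) = mex{1,1,1,1} = 0
G(11) = mex{2,1,2,1,0} = 3
G(12) = mex{0,2,0,2,0} = 1
G(13) = mex{3,0,0,0,1} = 2
G(14) = mex{1,3,1,0,1} = 2

2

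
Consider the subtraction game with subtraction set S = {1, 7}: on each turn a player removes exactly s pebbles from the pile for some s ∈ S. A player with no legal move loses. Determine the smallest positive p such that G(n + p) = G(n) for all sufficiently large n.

2

n :  0  1  2  3  4  5  6  7  8  9 10 11 12 13 14
G :  0  1  0  1  0  1  0  1  0  1  0  1  0  1  0
G(n+2) = G(n) holds for n = 0,…,6 (a full window of length max(S) = 7), so the sequence is purely periodic with period 2.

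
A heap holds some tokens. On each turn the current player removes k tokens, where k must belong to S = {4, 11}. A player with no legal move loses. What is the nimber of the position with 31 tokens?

G(0) = 0
G(1) = mex{} = 0
G(2) = mex{} = 0
G(3) = mex{} = 0
G(4) = mex{0} = 1
G(5) = mex{0} = 1
G(6) = mex{0} = 1
G(7) = mex{0} = 1
G(8) = mex{1} = 0
G(9) = mex{1} = 0
G(10) = mex{1} = 0
G(11) = mex{1,0} = 2
G(12) = mex{0,0} = 1
G(13) = mex{0,0} = 1
G(14) = mex{0,0} = 1
G(15) = mex{2,1} = 0
G(16) = mex{1,1} = 0
G(17) = mex{1,1} = 0
G(18) = mex{1,1} = 0
G(19) = mex{0,0} = 1
G(20) = mex{0,0} = 1
G(21) = mex{0,0} = 1
G(22) = mex{0,2} = 1
G(23) = mex{1,1} = 0
G(24) = mex{1,1} = 0
G(25) = mex{1,1} = 0
G(26) = mex{1,0} = 2
G(27) = mex{0,0} = 1
G(28) = mex{0,0} = 1
G(29) = mex{0,0} = 1
G(30) = mex{2,1} = 0
G(31) = mex{1,1} = 0

0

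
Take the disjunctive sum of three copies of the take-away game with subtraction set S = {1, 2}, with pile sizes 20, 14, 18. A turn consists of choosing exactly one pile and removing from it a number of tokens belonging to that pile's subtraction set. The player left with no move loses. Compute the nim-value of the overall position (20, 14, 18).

0

All piles use S = {1, 2}:
n :  0  1  2  3  4  5  6  7  8  9 10 11 12 13 14 15 16 17 18 19 20
G :  0  1  2  0  1  2  0  1  2  0  1  2  0  1  2  0  1  2  0  1  2
Pile A: G(20) = 2.
Pile B: G(14) = 2.
Pile C: G(18) = 0.
Combined Grundy value = 2 ⊕ 2 ⊕ 0 = 0.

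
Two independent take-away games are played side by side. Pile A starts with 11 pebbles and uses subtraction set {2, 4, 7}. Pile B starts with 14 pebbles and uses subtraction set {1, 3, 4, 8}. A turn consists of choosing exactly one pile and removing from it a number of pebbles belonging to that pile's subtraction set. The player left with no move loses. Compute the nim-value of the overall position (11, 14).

Pile A, S = {2, 4, 7}:
n :  0  1  2  3  4  5  6  7  8  9 10 11
G :  0  0  1  1  2  2  0  3  1  0  2  1
G_A(11) = 1.
Pile B, S = {1, 3, 4, 8}:
n :  0  1  2  3  4  5  6  7  8  9 10 11 12 13 14
G :  0  1  0  1  2  3  2  0  1  0  1  2  3  2  0
G_B(14) = 0.
Combined Grundy value = 1 ⊕ 0 = 1.

1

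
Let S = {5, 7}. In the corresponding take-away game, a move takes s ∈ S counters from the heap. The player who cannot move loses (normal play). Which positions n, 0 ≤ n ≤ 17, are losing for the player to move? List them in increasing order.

0, 1, 2, 3, 4, 12, 13, 14, 15, 16

G(0) = 0
G(1) = mex{} = 0
G(2) = mex{} = 0
G(3) = mex{} = 0
G(4) = mex{} = 0
G(5) = mex{0} = 1
G(6) = mex{0} = 1
G(7) = mex{0,0} = 1
G(8) = mex{0,0} = 1
G(9) = mex{0,0} = 1
G(10) = mex{1,0} = 2
G(11) = mex{1,0} = 2
G(12) = mex{1,1} = 0
G(13) = mex{1,1} = 0
G(14) = mex{1,1} = 0
G(15) = mex{2,1} = 0
G(16) = mex{2,1} = 0
G(17) = mex{0,2} = 1
P-positions are exactly the n with G(n) = 0.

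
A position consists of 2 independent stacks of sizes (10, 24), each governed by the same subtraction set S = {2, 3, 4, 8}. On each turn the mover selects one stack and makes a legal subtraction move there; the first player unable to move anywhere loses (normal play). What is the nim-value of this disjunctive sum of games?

2

All stacks use S = {2, 3, 4, 8}:
G(0) = 0
G(1) = mex{} = 0
G(2) = mex{0} = 1
G(3) = mex{0,0} = 1
G(4) = mex{1,0,0} = 2
G(5) = mex{1,1,0} = 2
G(6) = mex{2,1,1} = 0
G(7) = mex{2,2,1} = 0
G(8) = mex{0,2,2,0} = 1
G(9) = mex{0,0,2,0} = 1
G(10) = mex{1,0,0,1} = 2
G(11) = mex{1,1,0,1} = 2
G(12) = mex{2,1,1,2} = 0
G(13) = mex{2,2,1,2} = 0
G(14) = mex{0,2,2,0} = 1
G(15) = mex{0,0,2,0} = 1
G(16) = mex{1,0,0,1} = 2
G(17) = mex{1,1,0,1} = 2
G(18) = mex{2,1,1,2} = 0
G(19) = mex{2,2,1,2} = 0
G(20) = mex{0,2,2,0} = 1
G(21) = mex{0,0,2,0} = 1
G(22) = mex{1,0,0,1} = 2
G(23) = mex{1,1,0,1} = 2
G(24) = mex{2,1,1,2} = 0
Stack A: G(10) = 2.
Stack B: G(24) = 0.
Combined Grundy value = 2 ⊕ 0 = 2.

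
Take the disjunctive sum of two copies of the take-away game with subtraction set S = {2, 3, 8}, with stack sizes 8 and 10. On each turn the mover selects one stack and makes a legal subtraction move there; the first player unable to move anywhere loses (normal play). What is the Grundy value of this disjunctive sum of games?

1

All stacks use S = {2, 3, 8}:
n :  0  1  2  3  4  5  6  7  8  9 10
G :  0  0  1  1  2  0  0  1  1  2  0
Stack A: G(8) = 1.
Stack B: G(10) = 0.
Combined Grundy value = 1 ⊕ 0 = 1.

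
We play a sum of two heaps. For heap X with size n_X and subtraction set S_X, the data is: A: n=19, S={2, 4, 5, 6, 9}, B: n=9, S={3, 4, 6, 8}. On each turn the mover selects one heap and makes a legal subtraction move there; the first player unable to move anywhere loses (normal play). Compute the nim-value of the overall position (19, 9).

Heap A, S = {2, 4, 5, 6, 9}:
n :  0  1  2  3  4  5  6  7  8  9 10 11 12 13 14 15 16 17 18 19
G :  0  0  1  1  2  2  3  3  0  4  1  0  2  1  3  2  4  3  0  0
G_A(19) = 0.
Heap B, S = {3, 4, 6, 8}:
G(0) = 0
G(1) = mex{} = 0
G(2) = mex{} = 0
G(3) = mex{0} = 1
G(4) = mex{0,0} = 1
G(5) = mex{0,0} = 1
G(6) = mex{1,0,0} = 2
G(7) = mex{1,1,0} = 2
G(8) = mex{1,1,0,0} = 2
G(9) = mex{2,1,1,0} = 3
G_B(9) = 3.
Combined Grundy value = 0 ⊕ 3 = 3.

3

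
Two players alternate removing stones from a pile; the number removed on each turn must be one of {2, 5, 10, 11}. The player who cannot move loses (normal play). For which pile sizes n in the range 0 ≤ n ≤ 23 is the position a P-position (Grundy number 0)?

G(0) = 0
G(1) = mex{} = 0
G(2) = mex{0} = 1
G(3) = mex{0} = 1
G(4) = mex{1} = 0
G(5) = mex{1,0} = 2
G(6) = mex{0,0} = 1
G(7) = mex{2,1} = 0
G(8) = mex{1,1} = 0
G(9) = mex{0,0} = 1
G(10) = mex{0,2,0} = 1
G(11) = mex{1,1,0,0} = 2
G(12) = mex{1,0,1,0} = 2
G(13) = mex{2,0,1,1} = 3
G(14) = mex{2,1,0,1} = 3
G(15) = mex{3,1,2,0} = 4
G(16) = mex{3,2,1,2} = 0
G(17) = mex{4,2,0,1} = 3
G(18) = mex{0,3,0,0} = 1
G(19) = mex{3,3,1,0} = 2
G(20) = mex{1,4,1,1} = 0
G(21) = mex{2,0,2,1} = 3
G(22) = mex{0,3,2,2} = 1
G(23) = mex{3,1,3,2} = 0
P-positions are exactly the n with G(n) = 0.

0, 1, 4, 7, 8, 16, 20, 23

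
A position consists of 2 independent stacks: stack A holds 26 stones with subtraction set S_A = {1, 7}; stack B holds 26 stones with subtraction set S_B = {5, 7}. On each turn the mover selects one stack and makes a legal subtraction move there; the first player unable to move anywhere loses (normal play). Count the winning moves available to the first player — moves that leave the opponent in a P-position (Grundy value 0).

Stack A, S = {1, 7}:
n :  0  1  2  3  4  5  6  7  8  9 10 11 12 13 14 15 16 17 18 19 20 21 22 23 24 25 26
G :  0  1  0  1  0  1  0  1  0  1  0  1  0  1  0  1  0  1  0  1  0  1  0  1  0  1  0
G_A(26) = 0.
Stack B, S = {5, 7}:
G(0) = 0
G(1) = mex{} = 0
G(2) = mex{} = 0
G(3) = mex{} = 0
G(4) = mex{} = 0
G(5) = mex{0} = 1
G(6) = mex{0} = 1
G(7) = mex{0,0} = 1
G(8) = mex{0,0} = 1
G(9) = mex{0,0} = 1
G(10) = mex{1,0} = 2
G(11) = mex{1,0} = 2
G(12) = mex{1,1} = 0
G(13) = mex{1,1} = 0
G(14) = mex{1,1} = 0
G(15) = mex{2,1} = 0
G(16) = mex{2,1} = 0
G(17) = mex{0,2} = 1
G(18) = mex{0,2} = 1
G(19) = mex{0,0} = 1
G(20) = mex{0,0} = 1
G(21) = mex{0,0} = 1
G(22) = mex{1,0} = 2
G(23) = mex{1,0} = 2
G(24) = mex{1,1} = 0
G(25) = mex{1,1} = 0
G(26) = mex{1,1} = 0
G_B(26) = 0.
Combined Grundy value = 0 ⊕ 0 = 0.
A winning move leaves total XOR = 0, i.e. changes one component's Grundy value g to g ⊕ X where X is the current total.
Stack A: target g' = 0⊕0 = 0, but every legal move changes the Grundy value (mex property), so 0 moves.
Stack B: target g' = 0⊕0 = 0, but every legal move changes the Grundy value (mex property), so 0 moves.

0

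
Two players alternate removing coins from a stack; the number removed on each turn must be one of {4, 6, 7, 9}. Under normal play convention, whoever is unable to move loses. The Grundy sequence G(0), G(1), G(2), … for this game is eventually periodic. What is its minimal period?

n :  0  1  2  3  4  5  6  7  8  9 10 11 12 13 14 15 16 17 18 19 20 21 22 23 24 25 26 27
G :  0  0  0  0  1  1  1  1  2  2  2  2  3  0  0  0  0  1  1  1  1  2  2  2  2  3  0  0
G(n+13) = G(n) holds for n = 0,…,8 (a full window of length max(S) = 9), so the sequence is purely periodic with period 13.

13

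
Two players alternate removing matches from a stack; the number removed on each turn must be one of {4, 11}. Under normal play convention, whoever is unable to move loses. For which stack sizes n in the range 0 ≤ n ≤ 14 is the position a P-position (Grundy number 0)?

n :  0  1  2  3  4  5  6  7  8  9 10 11 12 13 14
G :  0  0  0  0  1  1  1  1  0  0  0  2  1  1  1
P-positions are exactly the n with G(n) = 0.

0, 1, 2, 3, 8, 9, 10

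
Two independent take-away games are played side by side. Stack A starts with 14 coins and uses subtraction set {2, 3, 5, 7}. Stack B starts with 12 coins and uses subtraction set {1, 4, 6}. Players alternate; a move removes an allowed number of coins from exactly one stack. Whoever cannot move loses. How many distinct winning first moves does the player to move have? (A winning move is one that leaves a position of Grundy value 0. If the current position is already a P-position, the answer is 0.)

Stack A, S = {2, 3, 5, 7}:
G(0) = 0
G(1) = mex{} = 0
G(2) = mex{0} = 1
G(3) = mex{0,0} = 1
G(4) = mex{1,0} = 2
G(5) = mex{1,1,0} = 2
G(6) = mex{2,1,0} = 3
G(7) = mex{2,2,1,0} = 3
G(8) = mex{3,2,1,0} = 4
G(9) = mex{3,3,2,1} = 0
G(10) = mex{4,3,2,1} = 0
G(11) = mex{0,4,3,2} = 1
G(12) = mex{0,0,3,2} = 1
G(13) = mex{1,0,4,3} = 2
G(14) = mex{1,1,0,3} = 2
G_A(14) = 2.
Stack B, S = {1, 4, 6}:
n :  0  1  2  3  4  5  6  7  8  9 10 11 12
G :  0  1  0  1  2  0  1  0  1  2  0  1  0
G_B(12) = 0.
Combined Grundy value = 2 ⊕ 0 = 2.
A winning move leaves total XOR = 0, i.e. changes one component's Grundy value g to g ⊕ X where X is the current total.
Stack A: need g' = 2⊕2 = 0. Options: 14−2→G=1, 14−3→G=1, 14−5→G=0, 14−7→G=3. Hits: 1.
Stack B: need g' = 0⊕2 = 2. Options: 12−1→G=1, 12−4→G=1, 12−6→G=1. Hits: 0.

1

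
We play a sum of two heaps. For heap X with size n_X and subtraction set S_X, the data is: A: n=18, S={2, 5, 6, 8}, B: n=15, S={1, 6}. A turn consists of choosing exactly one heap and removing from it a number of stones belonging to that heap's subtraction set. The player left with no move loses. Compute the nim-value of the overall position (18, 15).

1

Heap A, S = {2, 5, 6, 8}:
G(0) = 0
G(1) = mex{} = 0
G(2) = mex{0} = 1
G(3) = mex{0} = 1
G(4) = mex{1} = 0
G(5) = mex{1,0} = 2
G(6) = mex{0,0,0} = 1
G(7) = mex{2,1,0} = 3
G(8) = mex{1,1,1,0} = 2
G(9) = mex{3,0,1,0} = 2
G(10) = mex{2,2,0,1} = 3
G(11) = mex{2,1,2,1} = 0
G(12) = mex{3,3,1,0} = 2
G(13) = mex{0,2,3,2} = 1
G(14) = mex{2,2,2,1} = 0
G(15) = mex{1,3,2,3} = 0
G(16) = mex{0,0,3,2} = 1
G(17) = mex{0,2,0,2} = 1
G(18) = mex{1,1,2,3} = 0
G_A(18) = 0.
Heap B, S = {1, 6}:
n :  0  1  2  3  4  5  6  7  8  9 10 11 12 13 14 15
G :  0  1  0  1  0  1  2  0  1  0  1  0  1  2  0  1
G_B(15) = 1.
Combined Grundy value = 0 ⊕ 1 = 1.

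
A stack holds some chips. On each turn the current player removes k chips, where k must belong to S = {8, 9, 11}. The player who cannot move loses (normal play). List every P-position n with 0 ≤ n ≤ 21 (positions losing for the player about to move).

0, 1, 2, 3, 4, 5, 6, 7, 19, 20, 21

n :  0  1  2  3  4  5  6  7  8  9 10 11 12 13 14 15 16 17 18 19 20 21
G :  0  0  0  0  0  0  0  0  1  1  1  1  1  1  1  1  2  2  2  0  0  0
P-positions are exactly the n with G(n) = 0.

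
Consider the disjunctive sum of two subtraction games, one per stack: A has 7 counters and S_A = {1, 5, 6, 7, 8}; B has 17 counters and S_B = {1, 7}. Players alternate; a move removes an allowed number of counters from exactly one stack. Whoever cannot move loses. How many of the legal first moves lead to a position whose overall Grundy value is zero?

1

Stack A, S = {1, 5, 6, 7, 8}:
n : 0 1 2 3 4 5 6 7
G : 0 1 0 1 0 1 2 3
G_A(7) = 3.
Stack B, S = {1, 7}:
G(0) = 0
G(1) = mex{0} = 1
G(2) = mex{1} = 0
G(3) = mex{0} = 1
G(4) = mex{1} = 0
G(5) = mex{0} = 1
G(6) = mex{1} = 0
G(7) = mex{0,0} = 1
G(8) = mex{1,1} = 0
G(9) = mex{0,0} = 1
G(10) = mex{1,1} = 0
G(11) = mex{0,0} = 1
G(12) = mex{1,1} = 0
G(13) = mex{0,0} = 1
G(14) = mex{1,1} = 0
G(15) = mex{0,0} = 1
G(16) = mex{1,1} = 0
G(17) = mex{0,0} = 1
G_B(17) = 1.
Combined Grundy value = 3 ⊕ 1 = 2.
A winning move leaves total XOR = 0, i.e. changes one component's Grundy value g to g ⊕ X where X is the current total.
Stack A: need g' = 3⊕2 = 1. Options: 7−1→G=2, 7−5→G=0, 7−6→G=1, 7−7→G=0. Hits: 1.
Stack B: need g' = 1⊕2 = 3. Options: 17−1→G=0, 17−7→G=0. Hits: 0.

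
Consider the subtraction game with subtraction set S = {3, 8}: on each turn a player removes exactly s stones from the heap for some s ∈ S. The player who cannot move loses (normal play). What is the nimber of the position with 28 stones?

0

G(0) = 0
G(1) = mex{} = 0
G(2) = mex{} = 0
G(3) = mex{0} = 1
G(4) = mex{0} = 1
G(5) = mex{0} = 1
G(6) = mex{1} = 0
G(7) = mex{1} = 0
G(8) = mex{1,0} = 2
G(9) = mex{0,0} = 1
G(10) = mex{0,0} = 1
G(11) = mex{2,1} = 0
G(12) = mex{1,1} = 0
G(13) = mex{1,1} = 0
G(14) = mex{0,0} = 1
G(15) = mex{0,0} = 1
G(16) = mex{0,2} = 1
G(17) = mex{1,1} = 0
G(18) = mex{1,1} = 0
G(19) = mex{1,0} = 2
G(20) = mex{0,0} = 1
G(21) = mex{0,0} = 1
G(22) = mex{2,1} = 0
G(23) = mex{1,1} = 0
G(24) = mex{1,1} = 0
G(25) = mex{0,0} = 1
G(26) = mex{0,0} = 1
G(27) = mex{0,2} = 1
G(28) = mex{1,1} = 0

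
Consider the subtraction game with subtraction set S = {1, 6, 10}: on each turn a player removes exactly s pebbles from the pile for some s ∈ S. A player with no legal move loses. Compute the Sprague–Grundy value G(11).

n :  0  1  2  3  4  5  6  7  8  9 10 11
G :  0  1  0  1  0  1  2  0  1  0  1  0

0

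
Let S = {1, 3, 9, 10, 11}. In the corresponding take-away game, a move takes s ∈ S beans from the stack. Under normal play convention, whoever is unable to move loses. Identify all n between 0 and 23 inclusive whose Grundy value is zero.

G(0) = 0
G(1) = mex{0} = 1
G(2) = mex{1} = 0
G(3) = mex{0,0} = 1
G(4) = mex{1,1} = 0
G(5) = mex{0,0} = 1
G(6) = mex{1,1} = 0
G(7) = mex{0,0} = 1
G(8) = mex{1,1} = 0
G(9) = mex{0,0,0} = 1
G(10) = mex{1,1,1,0} = 2
G(11) = mex{2,0,0,1,0} = 3
G(12) = mex{3,1,1,0,1} = 2
G(13) = mex{2,2,0,1,0} = 3
G(14) = mex{3,3,1,0,1} = 2
G(15) = mex{2,2,0,1,0} = 3
G(16) = mex{3,3,1,0,1} = 2
G(17) = mex{2,2,0,1,0} = 3
G(18) = mex{3,3,1,0,1} = 2
G(19) = mex{2,2,2,1,0} = 3
G(20) = mex{3,3,3,2,1} = 0
G(21) = mex{0,2,2,3,2} = 1
G(22) = mex{1,3,3,2,3} = 0
G(23) = mex{0,0,2,3,2} = 1
P-positions are exactly the n with G(n) = 0.

0, 2, 4, 6, 8, 20, 22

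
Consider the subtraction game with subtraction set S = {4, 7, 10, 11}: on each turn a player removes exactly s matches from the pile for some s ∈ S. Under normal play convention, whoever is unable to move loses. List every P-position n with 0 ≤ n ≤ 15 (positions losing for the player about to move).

n :  0  1  2  3  4  5  6  7  8  9 10 11 12 13 14 15
G :  0  0  0  0  1  1  1  1  2  2  2  2  3  3  3  0
P-positions are exactly the n with G(n) = 0.

0, 1, 2, 3, 15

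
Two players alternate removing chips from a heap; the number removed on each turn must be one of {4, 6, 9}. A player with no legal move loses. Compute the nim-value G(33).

G(0) = 0
G(1) = mex{} = 0
G(2) = mex{} = 0
G(3) = mex{} = 0
G(4) = mex{0} = 1
G(5) = mex{0} = 1
G(6) = mex{0,0} = 1
G(7) = mex{0,0} = 1
G(8) = mex{1,0} = 2
G(9) = mex{1,0,0} = 2
G(10) = mex{1,1,0} = 2
G(11) = mex{1,1,0} = 2
G(12) = mex{2,1,0} = 3
G(13) = mex{2,1,1} = 0
G(14) = mex{2,2,1} = 0
G(15) = mex{2,2,1} = 0
G(16) = mex{3,2,1} = 0
G(17) = mex{0,2,2} = 1
G(18) = mex{0,3,2} = 1
G(19) = mex{0,0,2} = 1
G(20) = mex{0,0,2} = 1
G(21) = mex{1,0,3} = 2
G(22) = mex{1,0,0} = 2
G(23) = mex{1,1,0} = 2
G(24) = mex{1,1,0} = 2
G(25) = mex{2,1,0} = 3
G(26) = mex{2,1,1} = 0
G(27) = mex{2,2,1} = 0
G(28) = mex{2,2,1} = 0
G(29) = mex{3,2,1} = 0
G(30) = mex{0,2,2} = 1
G(31) = mex{0,3,2} = 1
G(32) = mex{0,0,2} = 1
G(33) = mex{0,0,2} = 1

1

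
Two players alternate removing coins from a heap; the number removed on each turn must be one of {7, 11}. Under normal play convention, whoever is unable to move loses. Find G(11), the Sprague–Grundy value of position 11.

1

n :  0  1  2  3  4  5  6  7  8  9 10 11
G :  0  0  0  0  0  0  0  1  1  1  1  1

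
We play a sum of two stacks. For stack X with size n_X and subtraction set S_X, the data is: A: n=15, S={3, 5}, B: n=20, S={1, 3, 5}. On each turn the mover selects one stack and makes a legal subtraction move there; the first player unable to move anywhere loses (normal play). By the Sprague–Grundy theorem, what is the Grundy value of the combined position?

2

Stack A, S = {3, 5}:
G(0) = 0
G(1) = mex{} = 0
G(2) = mex{} = 0
G(3) = mex{0} = 1
G(4) = mex{0} = 1
G(5) = mex{0,0} = 1
G(6) = mex{1,0} = 2
G(7) = mex{1,0} = 2
G(8) = mex{1,1} = 0
G(9) = mex{2,1} = 0
G(10) = mex{2,1} = 0
G(11) = mex{0,2} = 1
G(12) = mex{0,2} = 1
G(13) = mex{0,0} = 1
G(14) = mex{1,0} = 2
G(15) = mex{1,0} = 2
G_A(15) = 2.
Stack B, S = {1, 3, 5}:
n :  0  1  2  3  4  5  6  7  8  9 10 11 12 13 14 15 16 17 18 19 20
G :  0  1  0  1  0  1  0  1  0  1  0  1  0  1  0  1  0  1  0  1  0
G_B(20) = 0.
Combined Grundy value = 2 ⊕ 0 = 2.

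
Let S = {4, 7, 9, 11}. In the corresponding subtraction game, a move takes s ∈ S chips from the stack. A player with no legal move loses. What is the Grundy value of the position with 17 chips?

n :  0  1  2  3  4  5  6  7  8  9 10 11 12 13 14 15 16 17
G :  0  0  0  0  1  1  1  1  2  2  2  2  3  3  3  0  0  0

0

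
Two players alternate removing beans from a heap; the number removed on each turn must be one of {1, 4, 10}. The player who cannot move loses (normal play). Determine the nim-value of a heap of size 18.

n :  0  1  2  3  4  5  6  7  8  9 10 11 12 13 14 15 16 17 18
G :  0  1  0  1  2  0  1  0  1  2  3  2  3  0  1  3  0  1  0

0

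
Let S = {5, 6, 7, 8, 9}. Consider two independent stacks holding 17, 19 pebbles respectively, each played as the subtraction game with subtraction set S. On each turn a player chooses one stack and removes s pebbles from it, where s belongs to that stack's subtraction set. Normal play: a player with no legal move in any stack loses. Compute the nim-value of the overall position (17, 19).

All stacks use S = {5, 6, 7, 8, 9}:
n :  0  1  2  3  4  5  6  7  8  9 10 11 12 13 14 15 16 17 18 19
G :  0  0  0  0  0  1  1  1  1  1  2  2  2  2  0  0  0  0  0  1
Stack A: G(17) = 0.
Stack B: G(19) = 1.
Combined Grundy value = 0 ⊕ 1 = 1.

1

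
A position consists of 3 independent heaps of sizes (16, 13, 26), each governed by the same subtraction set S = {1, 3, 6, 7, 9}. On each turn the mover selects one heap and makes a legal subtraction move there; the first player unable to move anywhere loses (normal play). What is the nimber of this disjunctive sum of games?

All heaps use S = {1, 3, 6, 7, 9}:
n :  0  1  2  3  4  5  6  7  8  9 10 11 12 13 14 15 16 17 18 19 20 21 22 23 24 25 26
G :  0  1  0  1  0  1  2  3  2  3  2  3  0  1  0  1  0  1  2  3  2  3  2  3  0  1  0
Heap A: G(16) = 0.
Heap B: G(13) = 1.
Heap C: G(26) = 0.
Combined Grundy value = 0 ⊕ 1 ⊕ 0 = 1.

1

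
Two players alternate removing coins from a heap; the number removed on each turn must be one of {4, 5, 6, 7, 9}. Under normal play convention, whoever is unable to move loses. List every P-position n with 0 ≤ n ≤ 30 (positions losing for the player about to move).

0, 1, 2, 3, 13, 14, 15, 16, 26, 27, 28, 29

G(0) = 0
G(1) = mex{} = 0
G(2) = mex{} = 0
G(3) = mex{} = 0
G(4) = mex{0} = 1
G(5) = mex{0,0} = 1
G(6) = mex{0,0,0} = 1
G(7) = mex{0,0,0,0} = 1
G(8) = mex{1,0,0,0} = 2
G(9) = mex{1,1,0,0,0} = 2
G(10) = mex{1,1,1,0,0} = 2
G(11) = mex{1,1,1,1,0} = 2
G(12) = mex{2,1,1,1,0} = 3
G(13) = mex{2,2,1,1,1} = 0
G(14) = mex{2,2,2,1,1} = 0
G(15) = mex{2,2,2,2,1} = 0
G(16) = mex{3,2,2,2,1} = 0
G(17) = mex{0,3,2,2,2} = 1
G(18) = mex{0,0,3,2,2} = 1
G(19) = mex{0,0,0,3,2} = 1
G(20) = mex{0,0,0,0,2} = 1
G(21) = mex{1,0,0,0,3} = 2
G(22) = mex{1,1,0,0,0} = 2
G(23) = mex{1,1,1,0,0} = 2
G(24) = mex{1,1,1,1,0} = 2
G(25) = mex{2,1,1,1,0} = 3
G(26) = mex{2,2,1,1,1} = 0
G(27) = mex{2,2,2,1,1} = 0
G(28) = mex{2,2,2,2,1} = 0
G(29) = mex{3,2,2,2,1} = 0
G(30) = mex{0,3,2,2,2} = 1
P-positions are exactly the n with G(n) = 0.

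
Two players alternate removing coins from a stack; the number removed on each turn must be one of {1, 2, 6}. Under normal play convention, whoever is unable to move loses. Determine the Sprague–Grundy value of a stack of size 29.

n :  0  1  2  3  4  5  6  7  8  9 10 11 12 13 14 15 16 17 18 19 20 21 22 23 24 25 26 27 28 29
G :  0  1  2  0  1  2  3  0  1  2  0  1  2  3  0  1  2  0  1  2  3  0  1  2  0  1  2  3  0  1

1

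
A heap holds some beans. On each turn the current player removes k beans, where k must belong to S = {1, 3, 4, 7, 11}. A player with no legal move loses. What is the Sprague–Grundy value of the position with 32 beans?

G(0) = 0
G(1) = mex{0} = 1
G(2) = mex{1} = 0
G(3) = mex{0,0} = 1
G(4) = mex{1,1,0} = 2
G(5) = mex{2,0,1} = 3
G(6) = mex{3,1,0} = 2
G(7) = mex{2,2,1,0} = 3
G(8) = mex{3,3,2,1} = 0
G(9) = mex{0,2,3,0} = 1
G(10) = mex{1,3,2,1} = 0
G(11) = mex{0,0,3,2,0} = 1
G(12) = mex{1,1,0,3,1} = 2
G(13) = mex{2,0,1,2,0} = 3
G(14) = mex{3,1,0,3,1} = 2
G(15) = mex{2,2,1,0,2} = 3
G(16) = mex{3,3,2,1,3} = 0
G(17) = mex{0,2,3,0,2} = 1
G(18) = mex{1,3,2,1,3} = 0
G(19) = mex{0,0,3,2,0} = 1
G(20) = mex{1,1,0,3,1} = 2
G(21) = mex{2,0,1,2,0} = 3
G(22) = mex{3,1,0,3,1} = 2
G(23) = mex{2,2,1,0,2} = 3
G(24) = mex{3,3,2,1,3} = 0
G(25) = mex{0,2,3,0,2} = 1
G(26) = mex{1,3,2,1,3} = 0
G(27) = mex{0,0,3,2,0} = 1
G(28) = mex{1,1,0,3,1} = 2
G(29) = mex{2,0,1,2,0} = 3
G(30) = mex{3,1,0,3,1} = 2
G(31) = mex{2,2,1,0,2} = 3
G(32) = mex{3,3,2,1,3} = 0

0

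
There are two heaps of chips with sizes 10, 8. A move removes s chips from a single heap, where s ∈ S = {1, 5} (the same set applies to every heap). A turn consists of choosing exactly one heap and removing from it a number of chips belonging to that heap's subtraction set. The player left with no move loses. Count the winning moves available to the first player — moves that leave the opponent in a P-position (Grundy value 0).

All heaps use S = {1, 5}:
n :  0  1  2  3  4  5  6  7  8  9 10
G :  0  1  0  1  0  1  0  1  0  1  0
Heap A: G(10) = 0.
Heap B: G(8) = 0.
Combined Grundy value = 0 ⊕ 0 = 0.
A winning move leaves total XOR = 0, i.e. changes one component's Grundy value g to g ⊕ X where X is the current total.
Heap A: target g' = 0⊕0 = 0, but every legal move changes the Grundy value (mex property), so 0 moves.
Heap B: target g' = 0⊕0 = 0, but every legal move changes the Grundy value (mex property), so 0 moves.

0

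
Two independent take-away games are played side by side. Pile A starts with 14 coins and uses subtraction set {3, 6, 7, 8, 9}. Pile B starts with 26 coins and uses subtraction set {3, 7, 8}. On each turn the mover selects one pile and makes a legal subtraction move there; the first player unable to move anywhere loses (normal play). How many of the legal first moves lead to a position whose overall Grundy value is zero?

0

Pile A, S = {3, 6, 7, 8, 9}:
G(0) = 0
G(1) = mex{} = 0
G(2) = mex{} = 0
G(3) = mex{0} = 1
G(4) = mex{0} = 1
G(5) = mex{0} = 1
G(6) = mex{1,0} = 2
G(7) = mex{1,0,0} = 2
G(8) = mex{1,0,0,0} = 2
G(9) = mex{2,1,0,0,0} = 3
G(10) = mex{2,1,1,0,0} = 3
G(11) = mex{2,1,1,1,0} = 3
G(12) = mex{3,2,1,1,1} = 0
G(13) = mex{3,2,2,1,1} = 0
G(14) = mex{3,2,2,2,1} = 0
G_A(14) = 0.
Pile B, S = {3, 7, 8}:
G(0) = 0
G(1) = mex{} = 0
G(2) = mex{} = 0
G(3) = mex{0} = 1
G(4) = mex{0} = 1
G(5) = mex{0} = 1
G(6) = mex{1} = 0
G(7) = mex{1,0} = 2
G(8) = mex{1,0,0} = 2
G(9) = mex{0,0,0} = 1
G(10) = mex{2,1,0} = 3
G(11) = mex{2,1,1} = 0
G(12) = mex{1,1,1} = 0
G(13) = mex{3,0,1} = 2
G(14) = mex{0,2,0} = 1
G(15) = mex{0,2,2} = 1
G(16) = mex{2,1,2} = 0
G(17) = mex{1,3,1} = 0
G(18) = mex{1,0,3} = 2
G(19) = mex{0,0,0} = 1
G(20) = mex{0,2,0} = 1
G(21) = mex{2,1,2} = 0
G(22) = mex{1,1,1} = 0
G(23) = mex{1,0,1} = 2
G(24) = mex{0,0,0} = 1
G(25) = mex{0,2,0} = 1
G(26) = mex{2,1,2} = 0
G_B(26) = 0.
Combined Grundy value = 0 ⊕ 0 = 0.
A winning move leaves total XOR = 0, i.e. changes one component's Grundy value g to g ⊕ X where X is the current total.
Pile A: target g' = 0⊕0 = 0, but every legal move changes the Grundy value (mex property), so 0 moves.
Pile B: target g' = 0⊕0 = 0, but every legal move changes the Grundy value (mex property), so 0 moves.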